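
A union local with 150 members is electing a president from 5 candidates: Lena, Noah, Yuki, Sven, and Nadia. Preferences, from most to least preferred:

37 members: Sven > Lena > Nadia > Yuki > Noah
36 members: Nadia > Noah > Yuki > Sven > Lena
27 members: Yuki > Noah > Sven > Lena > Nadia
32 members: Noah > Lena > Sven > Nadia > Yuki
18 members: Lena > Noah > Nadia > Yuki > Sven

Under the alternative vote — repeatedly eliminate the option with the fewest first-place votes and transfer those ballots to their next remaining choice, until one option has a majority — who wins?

Noah

Round 1: Lena 18, Noah 32, Yuki 27, Sven 37, Nadia 36. Eliminate Lena.
Round 2: Noah 50, Yuki 27, Sven 37, Nadia 36. Eliminate Yuki.
Round 3: Noah 77, Sven 37, Nadia 36. Noah has a majority.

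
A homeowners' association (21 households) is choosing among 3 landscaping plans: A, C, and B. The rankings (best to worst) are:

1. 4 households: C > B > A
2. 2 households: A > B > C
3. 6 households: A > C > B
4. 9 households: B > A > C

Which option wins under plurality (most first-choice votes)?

B

First-place votes: A 8, C 4, B 9.
B has the most first-place votes.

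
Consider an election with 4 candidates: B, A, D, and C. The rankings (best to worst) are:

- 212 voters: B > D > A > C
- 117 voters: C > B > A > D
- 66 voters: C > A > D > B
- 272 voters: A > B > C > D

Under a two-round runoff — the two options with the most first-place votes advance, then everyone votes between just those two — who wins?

Round 1 first-place votes: B 212, A 272, D 0, C 183.
A and B advance.
Runoff: A is preferred to B by 338 voters; B by 329.
A wins the runoff.

A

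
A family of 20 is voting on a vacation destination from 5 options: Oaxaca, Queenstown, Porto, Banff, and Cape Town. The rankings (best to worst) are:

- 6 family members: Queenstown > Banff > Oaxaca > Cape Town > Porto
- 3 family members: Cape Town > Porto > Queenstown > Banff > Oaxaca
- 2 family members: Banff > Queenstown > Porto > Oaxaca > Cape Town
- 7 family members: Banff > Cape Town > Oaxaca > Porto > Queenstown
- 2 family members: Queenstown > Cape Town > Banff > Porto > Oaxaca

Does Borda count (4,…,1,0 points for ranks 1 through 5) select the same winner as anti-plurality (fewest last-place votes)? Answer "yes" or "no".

Borda — scores: Oaxaca 28, Queenstown 44, Porto 22, Banff 61, Cape Town 45. Winner: Banff.
Anti-plurality — last-place votes: Oaxaca 5, Queenstown 7, Porto 6, Banff 0, Cape Town 2. Winner: Banff.
The two methods agree.

yes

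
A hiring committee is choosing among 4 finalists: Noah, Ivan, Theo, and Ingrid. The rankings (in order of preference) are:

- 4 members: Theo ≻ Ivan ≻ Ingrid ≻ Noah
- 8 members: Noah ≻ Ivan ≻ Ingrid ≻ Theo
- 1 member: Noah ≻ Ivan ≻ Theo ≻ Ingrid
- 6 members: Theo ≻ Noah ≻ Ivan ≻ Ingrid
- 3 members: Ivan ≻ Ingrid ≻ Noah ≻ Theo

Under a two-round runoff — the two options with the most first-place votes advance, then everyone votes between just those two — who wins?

Round 1 first-place votes: Noah 9, Ivan 3, Theo 10, Ingrid 0.
Theo and Noah advance.
Runoff: Theo is preferred to Noah by 10 voters; Noah by 12.
Noah wins the runoff.

Noah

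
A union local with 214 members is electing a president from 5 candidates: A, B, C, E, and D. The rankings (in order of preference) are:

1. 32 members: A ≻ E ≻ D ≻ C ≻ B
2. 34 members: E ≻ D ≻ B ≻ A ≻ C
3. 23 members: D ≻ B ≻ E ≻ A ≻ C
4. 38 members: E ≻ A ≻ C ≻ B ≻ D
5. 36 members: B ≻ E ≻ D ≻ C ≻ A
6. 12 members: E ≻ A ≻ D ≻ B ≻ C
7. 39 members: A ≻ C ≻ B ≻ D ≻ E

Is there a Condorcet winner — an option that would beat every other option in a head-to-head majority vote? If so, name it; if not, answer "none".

E

E vs A: 143–71 for E.
E vs B: 116–98 for E.
E vs C: 175–39 for E.
E vs D: 152–62 for E.
E beats every other option head-to-head.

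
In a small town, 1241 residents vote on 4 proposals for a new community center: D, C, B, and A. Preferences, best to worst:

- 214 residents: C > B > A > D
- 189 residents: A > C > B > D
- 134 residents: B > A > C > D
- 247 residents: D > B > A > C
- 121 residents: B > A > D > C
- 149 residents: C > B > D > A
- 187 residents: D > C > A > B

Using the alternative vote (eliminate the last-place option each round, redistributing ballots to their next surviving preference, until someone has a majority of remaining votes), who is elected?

C

Round 1: D 434, C 363, B 255, A 189. Eliminate A.
Round 2: D 434, C 552, B 255. Eliminate B.
Round 3: D 555, C 686. C has a majority.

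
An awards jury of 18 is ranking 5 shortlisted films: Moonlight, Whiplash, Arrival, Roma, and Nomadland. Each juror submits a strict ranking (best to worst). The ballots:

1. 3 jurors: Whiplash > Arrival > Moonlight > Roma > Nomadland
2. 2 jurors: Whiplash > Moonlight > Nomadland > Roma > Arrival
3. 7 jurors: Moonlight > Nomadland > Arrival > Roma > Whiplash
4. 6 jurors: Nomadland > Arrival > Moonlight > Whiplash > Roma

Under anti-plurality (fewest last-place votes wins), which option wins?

Last-place votes: Moonlight 0, Whiplash 7, Arrival 2, Roma 6, Nomadland 3.
Moonlight is ranked last by the fewest voters, so Moonlight wins.

Moonlight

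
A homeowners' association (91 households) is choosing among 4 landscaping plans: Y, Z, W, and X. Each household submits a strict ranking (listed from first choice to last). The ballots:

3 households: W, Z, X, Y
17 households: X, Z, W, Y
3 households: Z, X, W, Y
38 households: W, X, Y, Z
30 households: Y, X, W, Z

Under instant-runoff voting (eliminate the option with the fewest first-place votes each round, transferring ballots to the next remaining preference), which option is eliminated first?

Round 1: Y 30, Z 3, W 41, X 17. Eliminate Z.

Z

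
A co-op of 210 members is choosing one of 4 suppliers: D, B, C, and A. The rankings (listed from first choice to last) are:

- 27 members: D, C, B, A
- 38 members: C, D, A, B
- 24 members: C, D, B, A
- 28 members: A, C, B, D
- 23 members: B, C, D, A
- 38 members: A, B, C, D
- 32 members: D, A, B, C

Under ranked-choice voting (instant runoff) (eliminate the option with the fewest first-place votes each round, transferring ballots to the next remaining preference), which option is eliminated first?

B

Round 1: D 59, B 23, C 62, A 66. Eliminate B.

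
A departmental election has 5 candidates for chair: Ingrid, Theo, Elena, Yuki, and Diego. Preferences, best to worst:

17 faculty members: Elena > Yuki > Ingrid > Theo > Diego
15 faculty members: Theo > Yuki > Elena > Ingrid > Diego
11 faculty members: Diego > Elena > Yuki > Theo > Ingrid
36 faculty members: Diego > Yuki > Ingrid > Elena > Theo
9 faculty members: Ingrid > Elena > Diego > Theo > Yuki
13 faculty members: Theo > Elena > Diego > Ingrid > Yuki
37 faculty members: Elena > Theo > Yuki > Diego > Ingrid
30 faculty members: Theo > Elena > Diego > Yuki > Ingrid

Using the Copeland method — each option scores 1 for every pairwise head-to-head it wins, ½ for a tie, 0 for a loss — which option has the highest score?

Elena

Ingrid: loses to Theo, Elena, Yuki, and Diego → score 0.
Theo: beats Ingrid, Yuki, and Diego; loses to Elena → score 3.
Elena: beats Ingrid, Theo, Yuki, and Diego → score 4.
Yuki: beats Ingrid; loses to Theo, Elena, and Diego → score 1.
Diego: beats Ingrid and Yuki; loses to Theo and Elena → score 2.
Elena has the best pairwise record.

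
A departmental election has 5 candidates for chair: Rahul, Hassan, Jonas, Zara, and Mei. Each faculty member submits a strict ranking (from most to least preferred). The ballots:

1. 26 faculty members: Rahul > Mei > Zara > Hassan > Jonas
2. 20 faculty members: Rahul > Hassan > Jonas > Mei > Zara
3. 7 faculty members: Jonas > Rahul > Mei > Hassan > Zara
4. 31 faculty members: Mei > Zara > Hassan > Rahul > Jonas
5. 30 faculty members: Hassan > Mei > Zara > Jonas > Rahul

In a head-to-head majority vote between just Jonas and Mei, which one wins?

Voters preferring Jonas to Mei: 27; preferring Mei to Jonas: 87.
Mei wins the head-to-head.

Mei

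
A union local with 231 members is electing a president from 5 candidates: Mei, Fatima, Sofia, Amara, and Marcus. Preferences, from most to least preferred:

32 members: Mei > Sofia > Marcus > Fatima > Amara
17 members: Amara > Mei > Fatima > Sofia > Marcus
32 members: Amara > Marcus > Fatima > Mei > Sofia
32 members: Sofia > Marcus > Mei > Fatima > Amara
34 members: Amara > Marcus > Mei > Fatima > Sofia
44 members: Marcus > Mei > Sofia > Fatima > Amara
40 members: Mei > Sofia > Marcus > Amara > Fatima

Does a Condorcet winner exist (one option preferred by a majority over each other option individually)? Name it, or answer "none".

none

Checking pairwise contests:
Marcus beats Mei 142–89.
Mei beats Fatima 199–32.
Mei beats Sofia 199–32.
Mei beats Amara 148–83.
Sofia beats Marcus 121–110.
Every option loses at least one head-to-head, so there is no Condorcet winner.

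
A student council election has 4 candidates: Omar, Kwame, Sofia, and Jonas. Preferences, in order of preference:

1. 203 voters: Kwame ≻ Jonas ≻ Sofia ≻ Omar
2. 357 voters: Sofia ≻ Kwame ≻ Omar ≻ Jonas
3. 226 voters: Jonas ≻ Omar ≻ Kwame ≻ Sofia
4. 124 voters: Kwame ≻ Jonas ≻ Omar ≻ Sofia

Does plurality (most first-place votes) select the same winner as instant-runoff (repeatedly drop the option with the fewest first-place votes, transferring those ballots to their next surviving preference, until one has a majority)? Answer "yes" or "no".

Plurality — first-place votes: Omar 0, Kwame 327, Sofia 357, Jonas 226. Winner: Sofia.
Instant-runoff — R1 Omar 0, Kwame 327, Sofia 357, Jonas 226 (Omar out); R2 Kwame 327, Sofia 357, Jonas 226 (Jonas out); R3 Kwame 553, Sofia 357 (Kwame winner). Winner: Kwame.
The two methods disagree.

no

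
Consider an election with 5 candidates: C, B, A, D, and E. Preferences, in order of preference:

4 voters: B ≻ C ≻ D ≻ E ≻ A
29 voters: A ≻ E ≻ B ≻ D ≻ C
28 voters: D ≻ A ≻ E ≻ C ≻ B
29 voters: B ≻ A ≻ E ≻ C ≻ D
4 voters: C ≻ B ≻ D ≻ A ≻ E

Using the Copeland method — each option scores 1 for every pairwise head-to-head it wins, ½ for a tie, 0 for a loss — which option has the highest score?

C: loses to B, A, D, and E → score 0.
B: beats C and D; loses to A and E → score 2.
A: beats C, B, D, and E → score 4.
D: beats C; loses to B, A, and E → score 1.
E: beats C, B, and D; loses to A → score 3.
A has the best pairwise record.

A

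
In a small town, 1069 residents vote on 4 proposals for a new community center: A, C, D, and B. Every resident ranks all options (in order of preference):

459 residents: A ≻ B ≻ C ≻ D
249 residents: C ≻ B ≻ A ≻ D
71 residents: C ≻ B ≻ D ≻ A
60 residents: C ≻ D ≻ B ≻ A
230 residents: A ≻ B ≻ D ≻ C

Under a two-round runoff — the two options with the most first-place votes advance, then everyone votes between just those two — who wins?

Round 1 first-place votes: A 689, C 380, D 0, B 0.
A and C advance.
Runoff: A is preferred to C by 689 voters; C by 380.
A wins the runoff.

A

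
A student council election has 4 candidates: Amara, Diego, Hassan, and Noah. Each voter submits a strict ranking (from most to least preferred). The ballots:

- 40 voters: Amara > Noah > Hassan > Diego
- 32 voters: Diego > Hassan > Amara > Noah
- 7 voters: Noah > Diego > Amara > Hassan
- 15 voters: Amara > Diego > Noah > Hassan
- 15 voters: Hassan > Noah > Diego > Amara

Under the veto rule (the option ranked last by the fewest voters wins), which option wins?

Amara

Last-place votes: Amara 15, Diego 40, Hassan 22, Noah 32.
Amara is ranked last by the fewest voters, so Amara wins.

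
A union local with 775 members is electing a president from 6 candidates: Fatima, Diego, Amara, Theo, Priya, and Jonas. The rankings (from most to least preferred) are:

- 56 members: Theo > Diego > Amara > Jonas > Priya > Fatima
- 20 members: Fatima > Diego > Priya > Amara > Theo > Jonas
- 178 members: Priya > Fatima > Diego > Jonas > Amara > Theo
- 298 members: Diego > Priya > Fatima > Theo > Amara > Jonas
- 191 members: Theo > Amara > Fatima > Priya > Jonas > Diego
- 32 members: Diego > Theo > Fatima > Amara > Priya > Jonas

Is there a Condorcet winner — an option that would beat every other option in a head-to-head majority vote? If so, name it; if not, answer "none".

Checking pairwise contests:
Priya beats Fatima 532–243.
Fatima beats Diego 389–386.
Fatima beats Amara 528–247.
Fatima beats Theo 496–279.
Diego beats Priya 406–369.
Fatima beats Jonas 719–56.
Every option loses at least one head-to-head, so there is no Condorcet winner.

none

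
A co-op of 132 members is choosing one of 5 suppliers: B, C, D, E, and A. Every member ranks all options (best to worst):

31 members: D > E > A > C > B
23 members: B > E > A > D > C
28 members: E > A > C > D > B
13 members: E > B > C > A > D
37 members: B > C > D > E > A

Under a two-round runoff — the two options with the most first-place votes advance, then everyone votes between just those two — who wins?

Round 1 first-place votes: B 60, C 0, D 31, E 41, A 0.
B and E advance.
Runoff: B is preferred to E by 60 voters; E by 72.
E wins the runoff.

E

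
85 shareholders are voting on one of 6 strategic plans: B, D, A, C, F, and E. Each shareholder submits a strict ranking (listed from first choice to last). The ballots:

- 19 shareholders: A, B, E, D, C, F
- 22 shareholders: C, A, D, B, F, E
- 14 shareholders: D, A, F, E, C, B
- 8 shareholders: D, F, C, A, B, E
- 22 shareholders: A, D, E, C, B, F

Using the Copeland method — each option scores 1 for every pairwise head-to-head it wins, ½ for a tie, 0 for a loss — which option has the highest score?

A

B: beats F and E; loses to D, A, and C → score 2.
D: beats B, C, F, and E; loses to A → score 4.
A: beats B, D, C, F, and E → score 5.
C: beats B and F; loses to D, A, and E → score 2.
F: beats E; loses to B, D, A, and C → score 1.
E: beats C; loses to B, D, A, and F → score 1.
A has the best pairwise record.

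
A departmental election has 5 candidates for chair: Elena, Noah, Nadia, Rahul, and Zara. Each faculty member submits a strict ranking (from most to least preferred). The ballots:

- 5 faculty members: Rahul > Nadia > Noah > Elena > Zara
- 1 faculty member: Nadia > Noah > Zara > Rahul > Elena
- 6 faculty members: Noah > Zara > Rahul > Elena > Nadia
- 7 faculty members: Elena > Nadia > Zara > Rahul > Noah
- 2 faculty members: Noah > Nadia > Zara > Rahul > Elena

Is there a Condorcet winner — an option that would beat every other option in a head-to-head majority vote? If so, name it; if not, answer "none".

Checking pairwise contests:
Noah beats Elena 14–7.
Nadia beats Noah 13–8.
Elena beats Nadia 13–8.
Zara beats Rahul 16–5.
Elena beats Zara 12–9.
Every option loses at least one head-to-head, so there is no Condorcet winner.

none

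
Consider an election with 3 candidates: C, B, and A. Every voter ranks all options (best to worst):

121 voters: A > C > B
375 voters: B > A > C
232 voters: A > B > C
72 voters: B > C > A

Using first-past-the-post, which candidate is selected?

B

First-place votes: C 0, B 447, A 353.
B has the most first-place votes.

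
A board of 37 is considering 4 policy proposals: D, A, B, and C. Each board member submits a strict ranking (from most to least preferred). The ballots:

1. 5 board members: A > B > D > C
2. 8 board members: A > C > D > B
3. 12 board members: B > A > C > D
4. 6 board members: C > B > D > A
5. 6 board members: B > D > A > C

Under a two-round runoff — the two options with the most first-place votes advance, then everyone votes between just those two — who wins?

Round 1 first-place votes: D 0, A 13, B 18, C 6.
B and A advance.
Runoff: B is preferred to A by 24 voters; A by 13.
B wins the runoff.

B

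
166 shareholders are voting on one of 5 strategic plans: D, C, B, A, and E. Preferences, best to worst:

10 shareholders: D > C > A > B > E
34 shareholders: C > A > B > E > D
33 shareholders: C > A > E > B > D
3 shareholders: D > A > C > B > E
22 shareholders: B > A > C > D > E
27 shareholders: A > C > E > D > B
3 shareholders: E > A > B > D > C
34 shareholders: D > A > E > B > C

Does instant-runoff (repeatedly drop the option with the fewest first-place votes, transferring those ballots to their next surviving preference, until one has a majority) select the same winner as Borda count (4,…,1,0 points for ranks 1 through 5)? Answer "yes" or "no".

yes

Instant-runoff — R1 D 47, C 67, B 22, A 27, E 3 (E out); R2 D 47, C 67, B 22, A 30 (B out); R3 D 47, C 67, A 52 (D out); R4 C 77, A 89 (A winner). Winner: A.
Borda — scores: D 240, C 429, B 242, A 515, E 234. Winner: A.
The two methods agree.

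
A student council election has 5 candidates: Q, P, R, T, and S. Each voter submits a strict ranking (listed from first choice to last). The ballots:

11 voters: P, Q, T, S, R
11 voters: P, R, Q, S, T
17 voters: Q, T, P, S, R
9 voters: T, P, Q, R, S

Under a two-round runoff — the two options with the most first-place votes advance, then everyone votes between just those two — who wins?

Round 1 first-place votes: Q 17, P 22, R 0, T 9, S 0.
P and Q advance.
Runoff: P is preferred to Q by 31 voters; Q by 17.
P wins the runoff.

P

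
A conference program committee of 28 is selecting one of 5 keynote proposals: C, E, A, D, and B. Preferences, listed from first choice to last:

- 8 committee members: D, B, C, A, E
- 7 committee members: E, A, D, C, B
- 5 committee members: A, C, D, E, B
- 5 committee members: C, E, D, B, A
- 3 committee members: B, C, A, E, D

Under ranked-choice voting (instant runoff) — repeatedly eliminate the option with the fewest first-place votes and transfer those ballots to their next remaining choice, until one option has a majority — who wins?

Round 1: C 5, E 7, A 5, D 8, B 3. Eliminate B.
Round 2: C 8, E 7, A 5, D 8. Eliminate A.
Round 3: C 13, E 7, D 8. Eliminate E.
Round 4: C 13, D 15. D has a majority.

D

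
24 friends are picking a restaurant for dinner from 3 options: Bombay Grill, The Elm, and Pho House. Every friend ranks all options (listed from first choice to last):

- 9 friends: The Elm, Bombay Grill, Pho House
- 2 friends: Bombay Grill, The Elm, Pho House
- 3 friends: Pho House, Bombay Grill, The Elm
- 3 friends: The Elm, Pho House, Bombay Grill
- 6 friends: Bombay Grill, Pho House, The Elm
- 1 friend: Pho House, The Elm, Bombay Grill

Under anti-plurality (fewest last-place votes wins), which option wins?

Last-place votes: Bombay Grill 4, The Elm 9, Pho House 11.
Bombay Grill is ranked last by the fewest voters, so Bombay Grill wins.

Bombay Grill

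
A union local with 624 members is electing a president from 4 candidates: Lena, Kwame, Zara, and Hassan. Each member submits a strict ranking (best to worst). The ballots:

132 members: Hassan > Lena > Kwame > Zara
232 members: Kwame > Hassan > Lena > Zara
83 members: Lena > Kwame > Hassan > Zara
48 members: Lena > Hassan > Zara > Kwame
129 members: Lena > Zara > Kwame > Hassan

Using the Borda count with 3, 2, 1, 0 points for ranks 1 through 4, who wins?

Lena

Lena: 132·2 + 232·1 + 83·3 + 48·3 + 129·3 = 1276
Kwame: 132·1 + 232·3 + 83·2 + 48·0 + 129·1 = 1123
Zara: 132·0 + 232·0 + 83·0 + 48·1 + 129·2 = 306
Hassan: 132·3 + 232·2 + 83·1 + 48·2 + 129·0 = 1039
Lena has the highest Borda score (1276).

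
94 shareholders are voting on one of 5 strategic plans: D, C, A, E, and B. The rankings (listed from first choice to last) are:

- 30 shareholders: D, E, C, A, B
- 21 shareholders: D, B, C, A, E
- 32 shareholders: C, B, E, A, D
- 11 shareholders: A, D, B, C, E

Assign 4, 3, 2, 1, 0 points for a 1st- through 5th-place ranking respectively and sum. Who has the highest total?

D: 30·4 + 21·4 + 32·0 + 11·3 = 237
C: 30·2 + 21·2 + 32·4 + 11·1 = 241
A: 30·1 + 21·1 + 32·1 + 11·4 = 127
E: 30·3 + 21·0 + 32·2 + 11·0 = 154
B: 30·0 + 21·3 + 32·3 + 11·2 = 181
C has the highest Borda score (241).

C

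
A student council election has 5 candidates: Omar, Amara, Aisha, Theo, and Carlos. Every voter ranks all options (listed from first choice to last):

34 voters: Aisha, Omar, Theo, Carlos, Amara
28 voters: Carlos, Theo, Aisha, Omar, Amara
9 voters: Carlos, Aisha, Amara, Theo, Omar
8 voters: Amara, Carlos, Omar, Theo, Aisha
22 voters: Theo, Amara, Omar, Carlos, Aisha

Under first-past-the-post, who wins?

Carlos

First-place votes: Omar 0, Amara 8, Aisha 34, Theo 22, Carlos 37.
Carlos has the most first-place votes.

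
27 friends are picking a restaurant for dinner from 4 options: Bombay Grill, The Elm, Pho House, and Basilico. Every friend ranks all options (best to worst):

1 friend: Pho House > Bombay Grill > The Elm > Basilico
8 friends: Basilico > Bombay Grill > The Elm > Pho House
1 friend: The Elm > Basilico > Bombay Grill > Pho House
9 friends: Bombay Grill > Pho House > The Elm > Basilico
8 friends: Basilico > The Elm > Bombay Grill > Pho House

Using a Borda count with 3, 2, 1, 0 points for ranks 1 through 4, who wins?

Bombay Grill

Bombay Grill: 1·2 + 8·2 + 1·1 + 9·3 + 8·1 = 54
The Elm: 1·1 + 8·1 + 1·3 + 9·1 + 8·2 = 37
Pho House: 1·3 + 8·0 + 1·0 + 9·2 + 8·0 = 21
Basilico: 1·0 + 8·3 + 1·2 + 9·0 + 8·3 = 50
Bombay Grill has the highest Borda score (54).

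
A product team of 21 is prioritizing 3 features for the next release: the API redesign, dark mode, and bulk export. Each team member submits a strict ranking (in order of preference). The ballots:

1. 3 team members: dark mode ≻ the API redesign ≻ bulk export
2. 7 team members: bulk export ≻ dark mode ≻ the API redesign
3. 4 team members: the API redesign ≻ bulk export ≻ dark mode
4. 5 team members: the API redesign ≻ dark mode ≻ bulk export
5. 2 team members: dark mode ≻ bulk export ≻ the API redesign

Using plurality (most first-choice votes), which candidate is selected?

First-place votes: the API redesign 9, dark mode 5, bulk export 7.
the API redesign has the most first-place votes.

the API redesign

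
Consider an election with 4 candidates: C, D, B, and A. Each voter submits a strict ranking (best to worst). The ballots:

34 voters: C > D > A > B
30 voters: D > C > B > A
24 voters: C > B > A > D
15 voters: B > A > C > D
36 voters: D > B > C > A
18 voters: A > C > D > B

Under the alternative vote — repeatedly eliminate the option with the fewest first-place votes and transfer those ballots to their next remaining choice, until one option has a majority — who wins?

C

Round 1: C 58, D 66, B 15, A 18. Eliminate B.
Round 2: C 58, D 66, A 33. Eliminate A.
Round 3: C 91, D 66. C has a majority.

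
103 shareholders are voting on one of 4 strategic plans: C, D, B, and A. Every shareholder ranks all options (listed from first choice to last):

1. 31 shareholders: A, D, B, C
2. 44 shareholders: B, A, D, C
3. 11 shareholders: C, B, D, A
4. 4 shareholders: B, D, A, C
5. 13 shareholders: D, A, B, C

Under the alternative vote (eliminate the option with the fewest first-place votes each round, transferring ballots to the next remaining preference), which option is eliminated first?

C

Round 1: C 11, D 13, B 48, A 31. Eliminate C.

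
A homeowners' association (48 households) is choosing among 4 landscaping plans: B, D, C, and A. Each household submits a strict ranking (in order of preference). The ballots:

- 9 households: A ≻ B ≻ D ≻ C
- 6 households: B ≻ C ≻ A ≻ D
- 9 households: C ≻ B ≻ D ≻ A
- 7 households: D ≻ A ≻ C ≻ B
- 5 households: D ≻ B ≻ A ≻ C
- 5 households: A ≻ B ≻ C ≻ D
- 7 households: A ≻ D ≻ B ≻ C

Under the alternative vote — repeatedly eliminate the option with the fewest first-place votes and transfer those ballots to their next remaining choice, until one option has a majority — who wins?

Round 1: B 6, D 12, C 9, A 21. Eliminate B.
Round 2: D 12, C 15, A 21. Eliminate D.
Round 3: C 15, A 33. A has a majority.

A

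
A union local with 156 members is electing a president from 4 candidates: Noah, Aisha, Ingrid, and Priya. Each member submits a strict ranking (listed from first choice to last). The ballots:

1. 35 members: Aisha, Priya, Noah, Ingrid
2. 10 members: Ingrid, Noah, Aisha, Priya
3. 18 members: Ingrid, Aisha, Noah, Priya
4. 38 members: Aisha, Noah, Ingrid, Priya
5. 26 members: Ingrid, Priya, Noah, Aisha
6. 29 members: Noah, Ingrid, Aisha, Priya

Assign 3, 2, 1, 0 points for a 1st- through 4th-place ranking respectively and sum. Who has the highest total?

Aisha

Noah: 35·1 + 10·2 + 18·1 + 38·2 + 26·1 + 29·3 = 262
Aisha: 35·3 + 10·1 + 18·2 + 38·3 + 26·0 + 29·1 = 294
Ingrid: 35·0 + 10·3 + 18·3 + 38·1 + 26·3 + 29·2 = 258
Priya: 35·2 + 10·0 + 18·0 + 38·0 + 26·2 + 29·0 = 122
Aisha has the highest Borda score (294).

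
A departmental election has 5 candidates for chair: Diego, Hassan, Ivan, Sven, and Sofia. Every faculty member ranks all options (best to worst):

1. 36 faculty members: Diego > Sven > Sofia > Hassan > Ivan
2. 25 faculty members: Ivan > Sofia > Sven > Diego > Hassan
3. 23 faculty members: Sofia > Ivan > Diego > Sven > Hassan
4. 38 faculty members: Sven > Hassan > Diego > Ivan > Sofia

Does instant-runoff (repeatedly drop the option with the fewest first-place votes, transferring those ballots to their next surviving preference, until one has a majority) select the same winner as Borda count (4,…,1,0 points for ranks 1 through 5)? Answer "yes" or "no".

yes

Instant-runoff — R1 Diego 36, Hassan 0, Ivan 25, Sven 38, Sofia 23 (Hassan out); R2 Diego 36, Ivan 25, Sven 38, Sofia 23 (Sofia out); R3 Diego 36, Ivan 48, Sven 38 (Diego out); R4 Ivan 48, Sven 74 (Sven winner). Winner: Sven.
Borda — scores: Diego 291, Hassan 150, Ivan 207, Sven 333, Sofia 239. Winner: Sven.
The two methods agree.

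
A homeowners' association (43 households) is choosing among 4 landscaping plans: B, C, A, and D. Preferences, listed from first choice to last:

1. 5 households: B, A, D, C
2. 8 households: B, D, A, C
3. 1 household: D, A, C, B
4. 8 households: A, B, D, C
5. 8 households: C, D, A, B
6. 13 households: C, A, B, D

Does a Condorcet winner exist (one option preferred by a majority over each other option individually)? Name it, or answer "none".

A

A vs B: 30–13 for A.
A vs C: 22–21 for A.
A vs D: 26–17 for A.
A beats every other option head-to-head.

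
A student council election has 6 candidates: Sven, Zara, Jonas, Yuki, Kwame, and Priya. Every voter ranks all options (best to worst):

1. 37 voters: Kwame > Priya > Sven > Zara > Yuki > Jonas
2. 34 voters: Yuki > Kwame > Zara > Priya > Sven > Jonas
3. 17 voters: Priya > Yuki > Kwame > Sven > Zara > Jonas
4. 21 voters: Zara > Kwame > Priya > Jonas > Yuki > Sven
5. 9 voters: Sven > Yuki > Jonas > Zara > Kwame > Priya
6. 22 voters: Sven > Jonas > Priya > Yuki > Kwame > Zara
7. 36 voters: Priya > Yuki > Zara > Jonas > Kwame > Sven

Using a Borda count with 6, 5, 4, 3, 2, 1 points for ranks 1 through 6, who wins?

Sven: 37·4 + 34·2 + 17·3 + 21·1 + 9·6 + 22·6 + 36·1 = 510
Zara: 37·3 + 34·4 + 17·2 + 21·6 + 9·3 + 22·1 + 36·4 = 600
Jonas: 37·1 + 34·1 + 17·1 + 21·3 + 9·4 + 22·5 + 36·3 = 405
Yuki: 37·2 + 34·6 + 17·5 + 21·2 + 9·5 + 22·3 + 36·5 = 696
Kwame: 37·6 + 34·5 + 17·4 + 21·5 + 9·2 + 22·2 + 36·2 = 699
Priya: 37·5 + 34·3 + 17·6 + 21·4 + 9·1 + 22·4 + 36·6 = 786
Priya has the highest Borda score (786).

Priya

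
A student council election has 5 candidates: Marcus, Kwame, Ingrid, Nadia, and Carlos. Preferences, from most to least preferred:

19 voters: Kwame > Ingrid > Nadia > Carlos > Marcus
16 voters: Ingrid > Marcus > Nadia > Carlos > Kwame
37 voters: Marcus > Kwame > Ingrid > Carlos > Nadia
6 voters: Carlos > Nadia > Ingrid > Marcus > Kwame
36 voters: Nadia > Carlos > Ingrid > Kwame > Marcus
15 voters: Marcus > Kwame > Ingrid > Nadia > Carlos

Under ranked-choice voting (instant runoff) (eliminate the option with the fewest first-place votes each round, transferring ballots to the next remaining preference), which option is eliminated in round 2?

Ingrid

Round 1: Marcus 52, Kwame 19, Ingrid 16, Nadia 36, Carlos 6. Eliminate Carlos.
Round 2: Marcus 52, Kwame 19, Ingrid 16, Nadia 42. Eliminate Ingrid.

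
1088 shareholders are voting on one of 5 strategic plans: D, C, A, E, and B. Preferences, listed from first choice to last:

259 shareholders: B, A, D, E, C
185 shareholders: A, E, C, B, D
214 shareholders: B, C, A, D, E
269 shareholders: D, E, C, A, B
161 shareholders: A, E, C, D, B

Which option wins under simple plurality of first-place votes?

B

First-place votes: D 269, C 0, A 346, E 0, B 473.
B has the most first-place votes.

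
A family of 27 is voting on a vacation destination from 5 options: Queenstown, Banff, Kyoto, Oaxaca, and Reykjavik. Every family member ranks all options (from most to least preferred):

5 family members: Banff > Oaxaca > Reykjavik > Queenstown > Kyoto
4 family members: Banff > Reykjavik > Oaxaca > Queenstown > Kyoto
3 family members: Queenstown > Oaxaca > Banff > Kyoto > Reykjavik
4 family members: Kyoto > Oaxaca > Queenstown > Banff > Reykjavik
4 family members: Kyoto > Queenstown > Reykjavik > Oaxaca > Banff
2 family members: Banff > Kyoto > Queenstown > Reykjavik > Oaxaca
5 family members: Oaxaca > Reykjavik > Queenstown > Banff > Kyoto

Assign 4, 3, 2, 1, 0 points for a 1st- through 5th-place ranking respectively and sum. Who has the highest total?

Oaxaca

Queenstown: 5·1 + 4·1 + 3·4 + 4·2 + 4·3 + 2·2 + 5·2 = 55
Banff: 5·4 + 4·4 + 3·2 + 4·1 + 4·0 + 2·4 + 5·1 = 59
Kyoto: 5·0 + 4·0 + 3·1 + 4·4 + 4·4 + 2·3 + 5·0 = 41
Oaxaca: 5·3 + 4·2 + 3·3 + 4·3 + 4·1 + 2·0 + 5·4 = 68
Reykjavik: 5·2 + 4·3 + 3·0 + 4·0 + 4·2 + 2·1 + 5·3 = 47
Oaxaca has the highest Borda score (68).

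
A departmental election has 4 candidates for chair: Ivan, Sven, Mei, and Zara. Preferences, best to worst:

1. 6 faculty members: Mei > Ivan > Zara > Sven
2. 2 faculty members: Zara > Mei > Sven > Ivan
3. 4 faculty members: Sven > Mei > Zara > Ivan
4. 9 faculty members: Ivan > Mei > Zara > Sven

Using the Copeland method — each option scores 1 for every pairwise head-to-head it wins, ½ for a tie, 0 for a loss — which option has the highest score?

Mei

Ivan: beats Sven and Zara; loses to Mei → score 2.
Sven: loses to Ivan, Mei, and Zara → score 0.
Mei: beats Ivan, Sven, and Zara → score 3.
Zara: beats Sven; loses to Ivan and Mei → score 1.
Mei has the best pairwise record.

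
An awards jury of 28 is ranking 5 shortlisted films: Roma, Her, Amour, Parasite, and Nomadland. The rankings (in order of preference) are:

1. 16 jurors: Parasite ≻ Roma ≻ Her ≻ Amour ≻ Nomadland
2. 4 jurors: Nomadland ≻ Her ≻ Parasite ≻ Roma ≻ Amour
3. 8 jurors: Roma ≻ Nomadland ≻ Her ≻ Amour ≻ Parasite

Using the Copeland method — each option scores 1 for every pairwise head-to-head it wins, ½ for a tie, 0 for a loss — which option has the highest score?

Parasite

Roma: beats Her, Amour, and Nomadland; loses to Parasite → score 3.
Her: beats Amour and Nomadland; loses to Roma and Parasite → score 2.
Amour: beats Nomadland; loses to Roma, Her, and Parasite → score 1.
Parasite: beats Roma, Her, Amour, and Nomadland → score 4.
Nomadland: loses to Roma, Her, Amour, and Parasite → score 0.
Parasite has the best pairwise record.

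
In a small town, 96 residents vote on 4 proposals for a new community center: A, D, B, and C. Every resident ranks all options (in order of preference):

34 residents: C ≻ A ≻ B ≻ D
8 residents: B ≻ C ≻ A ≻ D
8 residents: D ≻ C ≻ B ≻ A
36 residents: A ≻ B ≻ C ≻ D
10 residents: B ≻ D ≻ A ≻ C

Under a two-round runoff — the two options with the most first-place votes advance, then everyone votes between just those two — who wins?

Round 1 first-place votes: A 36, D 8, B 18, C 34.
A and C advance.
Runoff: A is preferred to C by 46 voters; C by 50.
C wins the runoff.

C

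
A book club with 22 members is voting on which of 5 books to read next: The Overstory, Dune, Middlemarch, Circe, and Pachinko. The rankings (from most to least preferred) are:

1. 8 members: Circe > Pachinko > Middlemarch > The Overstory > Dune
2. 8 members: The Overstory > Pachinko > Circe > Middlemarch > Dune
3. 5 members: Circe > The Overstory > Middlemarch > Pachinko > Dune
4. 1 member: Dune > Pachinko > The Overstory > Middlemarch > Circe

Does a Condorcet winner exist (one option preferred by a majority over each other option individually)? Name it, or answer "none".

Circe vs The Overstory: 13–9 for Circe.
Circe vs Dune: 21–1 for Circe.
Circe vs Middlemarch: 21–1 for Circe.
Circe vs Pachinko: 13–9 for Circe.
Circe beats every other option head-to-head.

Circe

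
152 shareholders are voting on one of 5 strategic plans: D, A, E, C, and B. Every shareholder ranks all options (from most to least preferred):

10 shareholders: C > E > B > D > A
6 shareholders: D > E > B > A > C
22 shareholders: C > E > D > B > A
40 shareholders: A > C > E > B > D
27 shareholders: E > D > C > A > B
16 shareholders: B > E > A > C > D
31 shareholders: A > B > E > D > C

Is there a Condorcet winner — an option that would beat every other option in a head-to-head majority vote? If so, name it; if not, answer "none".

E

E vs D: 146–6 for E.
E vs A: 81–71 for E.
E vs C: 80–72 for E.
E vs B: 105–47 for E.
E beats every other option head-to-head.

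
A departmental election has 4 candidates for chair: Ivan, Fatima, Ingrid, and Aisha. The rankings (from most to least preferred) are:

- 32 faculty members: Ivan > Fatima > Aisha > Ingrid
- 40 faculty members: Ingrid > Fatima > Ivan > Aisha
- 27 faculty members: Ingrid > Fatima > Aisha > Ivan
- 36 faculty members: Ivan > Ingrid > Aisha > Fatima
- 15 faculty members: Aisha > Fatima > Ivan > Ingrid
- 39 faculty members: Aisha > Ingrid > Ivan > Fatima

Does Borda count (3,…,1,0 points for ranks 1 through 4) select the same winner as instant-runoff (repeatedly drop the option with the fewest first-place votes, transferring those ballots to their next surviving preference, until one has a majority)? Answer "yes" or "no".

Borda — scores: Ivan 298, Fatima 228, Ingrid 351, Aisha 257. Winner: Ingrid.
Instant-runoff — R1 Ivan 68, Fatima 0, Ingrid 67, Aisha 54 (Fatima out); R2 Ivan 68, Ingrid 67, Aisha 54 (Aisha out); R3 Ivan 83, Ingrid 106 (Ingrid winner). Winner: Ingrid.
The two methods agree.

yes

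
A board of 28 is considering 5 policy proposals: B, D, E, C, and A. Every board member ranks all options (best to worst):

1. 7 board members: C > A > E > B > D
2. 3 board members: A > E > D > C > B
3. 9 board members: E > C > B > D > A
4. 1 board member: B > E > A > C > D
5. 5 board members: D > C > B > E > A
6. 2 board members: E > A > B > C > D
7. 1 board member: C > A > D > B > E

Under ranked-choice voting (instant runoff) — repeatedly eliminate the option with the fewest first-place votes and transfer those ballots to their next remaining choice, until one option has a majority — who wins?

E

Round 1: B 1, D 5, E 11, C 8, A 3. Eliminate B.
Round 2: D 5, E 12, C 8, A 3. Eliminate A.
Round 3: D 5, E 15, C 8. E has a majority.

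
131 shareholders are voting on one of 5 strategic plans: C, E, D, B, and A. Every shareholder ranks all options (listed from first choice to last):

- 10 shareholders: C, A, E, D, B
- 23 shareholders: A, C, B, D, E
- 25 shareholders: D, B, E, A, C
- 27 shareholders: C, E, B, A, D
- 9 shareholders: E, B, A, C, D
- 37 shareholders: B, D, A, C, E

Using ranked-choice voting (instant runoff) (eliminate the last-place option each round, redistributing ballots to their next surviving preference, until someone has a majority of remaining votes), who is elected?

Round 1: C 37, E 9, D 25, B 37, A 23. Eliminate E.
Round 2: C 37, D 25, B 46, A 23. Eliminate A.
Round 3: C 60, D 25, B 46. Eliminate D.
Round 4: C 60, B 71. B has a majority.

B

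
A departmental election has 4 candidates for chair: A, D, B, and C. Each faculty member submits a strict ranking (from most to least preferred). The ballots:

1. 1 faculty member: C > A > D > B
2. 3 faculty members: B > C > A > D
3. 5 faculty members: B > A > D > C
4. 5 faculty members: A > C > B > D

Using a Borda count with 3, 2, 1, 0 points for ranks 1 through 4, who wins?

A

A: 1·2 + 3·1 + 5·2 + 5·3 = 30
D: 1·1 + 3·0 + 5·1 + 5·0 = 6
B: 1·0 + 3·3 + 5·3 + 5·1 = 29
C: 1·3 + 3·2 + 5·0 + 5·2 = 19
A has the highest Borda score (30).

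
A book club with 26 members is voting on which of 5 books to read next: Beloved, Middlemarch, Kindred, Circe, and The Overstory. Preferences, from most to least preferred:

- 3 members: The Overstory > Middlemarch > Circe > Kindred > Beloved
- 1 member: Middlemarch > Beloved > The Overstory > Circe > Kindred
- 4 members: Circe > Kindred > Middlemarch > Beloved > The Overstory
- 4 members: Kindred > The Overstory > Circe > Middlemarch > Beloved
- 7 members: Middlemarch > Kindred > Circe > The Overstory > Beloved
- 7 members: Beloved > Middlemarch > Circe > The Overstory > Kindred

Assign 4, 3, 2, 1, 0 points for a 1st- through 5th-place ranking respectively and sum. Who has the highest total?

Middlemarch

Beloved: 3·0 + 1·3 + 4·1 + 4·0 + 7·0 + 7·4 = 35
Middlemarch: 3·3 + 1·4 + 4·2 + 4·1 + 7·4 + 7·3 = 74
Kindred: 3·1 + 1·0 + 4·3 + 4·4 + 7·3 + 7·0 = 52
Circe: 3·2 + 1·1 + 4·4 + 4·2 + 7·2 + 7·2 = 59
The Overstory: 3·4 + 1·2 + 4·0 + 4·3 + 7·1 + 7·1 = 40
Middlemarch has the highest Borda score (74).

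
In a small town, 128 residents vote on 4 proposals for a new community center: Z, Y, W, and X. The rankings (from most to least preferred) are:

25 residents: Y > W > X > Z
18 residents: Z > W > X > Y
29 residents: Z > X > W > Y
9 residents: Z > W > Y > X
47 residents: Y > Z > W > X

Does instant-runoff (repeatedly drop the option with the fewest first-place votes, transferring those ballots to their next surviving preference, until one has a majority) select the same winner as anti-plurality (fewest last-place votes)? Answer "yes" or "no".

Instant-runoff — R1 Z 56, Y 72, W 0, X 0 (Y winner). Winner: Y.
Anti-plurality — last-place votes: Z 25, Y 47, W 0, X 56. Winner: W.
The two methods disagree.

no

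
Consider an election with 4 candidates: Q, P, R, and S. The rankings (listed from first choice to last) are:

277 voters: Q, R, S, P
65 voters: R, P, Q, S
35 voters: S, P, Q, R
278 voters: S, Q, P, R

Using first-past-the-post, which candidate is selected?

First-place votes: Q 277, P 0, R 65, S 313.
S has the most first-place votes.

S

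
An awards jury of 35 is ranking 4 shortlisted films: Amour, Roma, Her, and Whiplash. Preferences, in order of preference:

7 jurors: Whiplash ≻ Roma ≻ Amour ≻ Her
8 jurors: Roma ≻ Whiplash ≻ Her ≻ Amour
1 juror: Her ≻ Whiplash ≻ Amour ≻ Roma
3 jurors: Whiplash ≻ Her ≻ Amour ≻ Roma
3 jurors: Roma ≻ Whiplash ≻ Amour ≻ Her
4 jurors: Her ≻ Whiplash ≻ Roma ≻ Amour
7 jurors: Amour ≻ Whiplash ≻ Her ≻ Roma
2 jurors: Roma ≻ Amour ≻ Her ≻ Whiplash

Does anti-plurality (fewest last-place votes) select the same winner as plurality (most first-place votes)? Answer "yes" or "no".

Anti-plurality — last-place votes: Amour 12, Roma 11, Her 10, Whiplash 2. Winner: Whiplash.
Plurality — first-place votes: Amour 7, Roma 13, Her 5, Whiplash 10. Winner: Roma.
The two methods disagree.

no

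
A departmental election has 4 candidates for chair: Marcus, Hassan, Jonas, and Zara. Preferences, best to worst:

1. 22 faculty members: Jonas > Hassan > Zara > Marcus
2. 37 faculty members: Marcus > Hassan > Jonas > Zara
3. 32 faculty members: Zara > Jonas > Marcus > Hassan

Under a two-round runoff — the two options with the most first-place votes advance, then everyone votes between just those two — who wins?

Round 1 first-place votes: Marcus 37, Hassan 0, Jonas 22, Zara 32.
Marcus and Zara advance.
Runoff: Marcus is preferred to Zara by 37 voters; Zara by 54.
Zara wins the runoff.

Zara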